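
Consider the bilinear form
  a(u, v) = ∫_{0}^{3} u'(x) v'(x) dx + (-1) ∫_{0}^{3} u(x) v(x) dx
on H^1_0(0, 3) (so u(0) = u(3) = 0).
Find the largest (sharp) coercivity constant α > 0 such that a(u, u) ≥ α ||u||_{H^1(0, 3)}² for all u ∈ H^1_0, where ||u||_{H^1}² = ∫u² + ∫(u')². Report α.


α = (-9 + π^2)/(9 + π^2)

Coercivity of a(·,·) on H^1_0(0, 3) means a(u, u) ≥ α ||u||_{H^1}² for every u ∈ H^1_0.
The interval has length L = 3, and Poincaré/coercivity depend only on L. Here a(u, u) = ∫(u')² + (-1)·∫u².
Here c = -1 < 0 with |c| < (π/L)² = π^2/9, so coercivity still holds. The condition a(u,u) ≥ α||u||_{H^1}² reads (1−α)∫(u')² ≥ (α−c)∫u². Any admissible α is ≤ 1 (rapidly oscillating u have ∫u²/∫(u')² → 0), and α = 1 would force 0 ≥ (1−c)∫u², impossible since c < 1; so 1−α > 0. By the sharp Poincaré inequality on H^1_0 of an interval of length L, ∫(u')² ≥ (π/L)²∫u² with equality for the first sine mode sin(π(x−x₀)/L) (x₀ the left endpoint), so the inequality holds for all u iff (1−α)(π/L)² ≥ α − c, i.e. α ≤ ((π/L)² + c)/((π/L)² + 1) = (1 + c(L/π)²)/(1 + (L/π)²). (Direct route, valid since c ≤ 0: Poincaré gives c∫u² ≥ c(L/π)²∫(u')², so a(u,u) ≥ (1 + c(L/π)²)∫(u')², while ||u||_{H^1}² ≤ (1 + (L/π)²)∫(u')²; dividing yields the same α.) With (π/L)² = π^2/9 and c = -1, the largest admissible constant is α = ((π/L)² + c)/((π/L)² + 1).
Simplifying, α = (-9 + π^2)/(9 + π^2).


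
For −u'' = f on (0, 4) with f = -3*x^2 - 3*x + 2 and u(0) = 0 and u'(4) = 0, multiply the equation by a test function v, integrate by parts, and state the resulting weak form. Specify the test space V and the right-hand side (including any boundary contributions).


V = {v ∈ H^1(0, 4) : v(0) = 0} (test functions vanish at x = 0 where u is specified); weak form: ∫_0^4 u'v' dx = ∫_0^4 (-3*x^2 - 3*x + 2) v dx for all v ∈ V.

Multiply both sides by a test function v and integrate from 0 to 4:
  ∫_0^4 −u''(x) v(x) dx = ∫_0^4 f(x) v(x) dx.
Integrate the LHS by parts once:
  ∫_0^4 −u'' v dx = −[u'(x) v(x)]_0^4 + ∫_0^4 u'(x) v'(x) dx.
Thus ∫_0^4 u'(x) v'(x) dx = ∫_0^4 f(x) v(x) dx + [u'(x) v(x)]_0^4.
Choose V so that boundary terms are either known or forced to vanish.
Mixed BC: u(0) = 0 (Dirichlet) and u'(4) = 0 (Neumann). Define V = {v ∈ H^1(0, 4) : v(0) = 0}. Then [u' v]_0^4 = u'(4)·v(4) − u'(0)·0 = 0.
Weak formulation: find u (satisfying any essential BC) such that ∫_0^4 u'(x) v'(x) dx = ∫_0^4 f v dx for all v ∈ V (Dirichlet at 0 absorbed into V; the Neumann datum at x = 4 is zero, so no boundary term remains).
Substituting f(x) = -3*x^2 - 3*x + 2, the right-hand side is ∫_0^4 (-3*x^2 - 3*x + 2) v dx.


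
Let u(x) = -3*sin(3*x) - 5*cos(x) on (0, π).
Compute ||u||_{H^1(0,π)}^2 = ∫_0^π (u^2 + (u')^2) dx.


||u||_{H^1(0,π)}^2 = 70*π

u'(x) = 5*sin(x) - 9*cos(3*x).
Expand u² and (u')² and integrate term by term on (0, π), using: for integers n ≥ 1, ∫_0^π sin²(nx) dx = ∫_0^π cos²(nx) dx = π/2; for n ≠ n', ∫_0^π sin(nx)sin(n'x) dx = ∫_0^π cos(nx)cos(n'x) dx = 0; and by product-to-sum, ∫_0^π sin(nx)cos(n'x) dx = ½∫_0^π [sin((n+n')x) + sin((n−n')x)] dx, which is 0 when n+n' is even and 2n/(n²−n'²) when n+n' is odd (it need not vanish on (0, π)).
  u² squared terms: (-5)²·∫cos(x)² dx = 25·π/2 = 25*π/2;  (-3)²·∫sin(3x)² dx = 9·π/2 = 9*π/2.
  u² cross terms: 2·(-5)·(-3)·∫cos(x)·sin(3x) dx = 30·(0) = 0.
  So ∫_0^π u² dx = 25*π/2 + 9*π/2 + 0 = 17*π.
  (u')² squared terms: (-9)²·∫cos(3x)² dx = 81·π/2 = 81*π/2;  (5)²·∫sin(x)² dx = 25·π/2 = 25*π/2.
  (u')² cross terms: 2·(-9)·(5)·∫cos(3x)·sin(x) dx = -90·(0) = 0.
  So ∫_0^π (u')² dx = 81*π/2 + 25*π/2 + 0 = 53*π.
||u||_{H^1}^2 = (17*π) + (53*π) = 70*π.


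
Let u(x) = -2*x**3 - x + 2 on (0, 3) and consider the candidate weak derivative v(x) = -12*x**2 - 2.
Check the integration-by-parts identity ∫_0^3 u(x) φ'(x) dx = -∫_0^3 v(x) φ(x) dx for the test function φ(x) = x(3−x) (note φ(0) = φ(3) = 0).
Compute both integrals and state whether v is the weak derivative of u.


LHS = 387/5, RHS = 774/5. No, v is not the weak derivative of u.

u(x) = -2*x**3 - x + 2, classical derivative u'(x) = -6*x**2 - 1.
φ(x) = x(3−x), so φ'(x) = 3 - 2*x.
Note φ(0) = φ(3) = 0, so the boundary term u·φ vanishes.
LHS = ∫_0^3 u(x) φ'(x) dx = ∫_0^3 (4*x^4 - 6*x^3 + 2*x^2 - 7*x + 6) dx. Term by term:
  ∫_0^3 4*x^4 dx = 972/5;  ∫_0^3 -6*x^3 dx = -243/2;  ∫_0^3 2*x^2 dx = 18;
  ∫_0^3 -7*x dx = -63/2;  ∫_0^3 6 dx = 18.
Sum: 972/5 − 243/2 + 18 − 63/2 + 18 = 387/5.
So LHS = 387/5.
∫_0^3 v(x) φ(x) dx = ∫_0^3 (12*x^4 - 36*x^3 + 2*x^2 - 6*x) dx. Term by term:
  ∫_0^3 12*x^4 dx = 2916/5;  ∫_0^3 -36*x^3 dx = -729;  ∫_0^3 2*x^2 dx = 18;
  ∫_0^3 -6*x dx = -27.
Sum: 2916/5 − 729 + 18 − 27 = -774/5.
So RHS = -∫_0^3 v(x) φ(x) dx = 774/5.
LHS − RHS = -387/5 ≠ 0, so the identity fails.
(For a valid weak derivative the identity must hold for EVERY test function, in particular this one. The failure shows v is NOT the weak derivative of u.)
Correct weak derivative would be u'(x) = -6*x**2 - 1.


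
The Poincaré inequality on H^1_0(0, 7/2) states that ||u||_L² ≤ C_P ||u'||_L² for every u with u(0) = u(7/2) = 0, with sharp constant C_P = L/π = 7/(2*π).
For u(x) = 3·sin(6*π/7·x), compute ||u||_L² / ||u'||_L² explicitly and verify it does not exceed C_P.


||u||_L² / ||u'||_L² = 7/(6*π) < C_P = 7/(2*π).

u(x) = 3·sin(6*π/7·x), so u'(x) = 18*π*cos(6*π*x/7)/7.
Writing u(x) = A·sin(kπx/L) with A = 3 and k = 3, use ∫_0^L sin²(kπx/L) dx = L/2 and ∫_0^L cos²(kπx/L) dx = L/2.
u² = 9·sin²(6*π/7·x) and (u')² = 324*π^2/49·cos²(6*π/7·x), and each of sin², cos² integrates to L/2 = 7/4 over (0, 7/2).
∫_0^7/2 u² dx = 63/4, so ||u||_L² = 3*sqrt(7)/2.
∫_0^7/2 (u')² dx = 81*π^2/7, so ||u'||_L² = 9*sqrt(7)*π/7.
Ratio ||u||_L² / ||u'||_L² = 7/(6*π).
Sharp Poincaré constant on H^1_0(0, 7/2) is C_P = L/π = 7/(2*π), achieved by sin(2*π/7·x).
This is the k = 3 harmonic; the ratio L/(kπ) is strictly less than C_P = L/π, consistent with the sharp inequality ||u||_L² ≤ C_P ||u'||_L².


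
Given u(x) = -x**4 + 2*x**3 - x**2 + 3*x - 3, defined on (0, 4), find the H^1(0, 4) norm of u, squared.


||u||_{H^1}^2 = 6167432/315

The H^1 norm (squared) on an interval (0, L) is
  ||u||_{H^1}^2 = ∫_0^L u(x)^2 dx + ∫_0^L u'(x)^2 dx.
Compute u'(x) = -4*x**3 + 6*x**2 - 2*x + 3.
Then u(x)^2 = x**8 - 4*x**7 + 6*x**6 - 10*x**5 + 19*x**4 - 18*x**3 + 15*x**2 - 18*x + 9 and u'(x)^2 = 16*x**6 - 48*x**5 + 52*x**4 - 48*x**3 + 40*x**2 - 12*x + 9.
Integrate each monomial from 0 to 4 using ∫_0^4 c·x^n dx = c·4^(n+1)/(n+1):
  ∫_0^4 u(x)^2 dx = ∫_0^4 (x^8 - 4*x^7 + 6*x^6 - 10*x^5 + 19*x^4 - 18*x^3 + 15*x^2 - 18*x + 9) dx. Term by term:
    ∫_0^4 x^8 dx = 262144/9;  ∫_0^4 -4*x^7 dx = -32768;  ∫_0^4 6*x^6 dx = 98304/7;
    ∫_0^4 -10*x^5 dx = -20480/3;  ∫_0^4 19*x^4 dx = 19456/5;  ∫_0^4 -18*x^3 dx = -1152;
    ∫_0^4 15*x^2 dx = 320;  ∫_0^4 -18*x dx = -144;  ∫_0^4 9 dx = 36.
  Sum: 262144/9 − 32768 + 98304/7 − 20480/3 + 19456/5 − 1152 + 320 − 144 + 36 = 2056028/315.
  ∫_0^4 u'(x)^2 dx = ∫_0^4 (16*x^6 - 48*x^5 + 52*x^4 - 48*x^3 + 40*x^2 - 12*x + 9) dx. Term by term:
    ∫_0^4 16*x^6 dx = 262144/7;  ∫_0^4 -48*x^5 dx = -32768;  ∫_0^4 52*x^4 dx = 53248/5;
    ∫_0^4 -48*x^3 dx = -3072;  ∫_0^4 40*x^2 dx = 2560/3;  ∫_0^4 -12*x dx = -96;
    ∫_0^4 9 dx = 36.
  Sum: 262144/7 − 32768 + 53248/5 − 3072 + 2560/3 − 96 + 36 = 1370468/105.
Adding: ||u||_{H^1}^2 = 2056028/315 + 1370468/105 = 6167432/315.


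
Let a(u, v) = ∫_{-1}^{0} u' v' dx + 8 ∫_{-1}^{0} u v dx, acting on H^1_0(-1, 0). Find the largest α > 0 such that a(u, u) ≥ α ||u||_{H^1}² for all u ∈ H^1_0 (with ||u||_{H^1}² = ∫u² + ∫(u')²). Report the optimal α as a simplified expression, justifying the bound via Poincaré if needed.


α = 1

Coercivity of a(·,·) on H^1_0(-1, 0) means a(u, u) ≥ α ||u||_{H^1}² for every u ∈ H^1_0.
The interval has length L = 1, and Poincaré/coercivity depend only on L. Here a(u, u) = ∫(u')² + (8)·∫u².
Here c = 8 ≥ 1, so a(u,u) = ∫(u')² + c∫u² ≥ ∫(u')² + ∫u² = ||u||_{H^1}², i.e. α = 1 works. No larger α is possible: a(u,u) ≥ α||u||_{H^1}² means (1−α)∫(u')² ≥ (α−c)∫u², and for the modes u_n = sin(nπ(x−x₀)/L) (x₀ the left endpoint) one has ∫u_n²/∫(u_n')² = (L/(nπ))² → 0, so a(u_n,u_n)/||u_n||_{H^1}² → 1. Hence the optimal constant is α = 1.
Therefore α = 1.


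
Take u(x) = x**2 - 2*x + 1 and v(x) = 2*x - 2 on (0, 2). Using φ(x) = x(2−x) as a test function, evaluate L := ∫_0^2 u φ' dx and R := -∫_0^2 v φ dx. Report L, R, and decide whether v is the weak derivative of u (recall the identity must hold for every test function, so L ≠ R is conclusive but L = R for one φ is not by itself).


LHS = 0, RHS = 0. Yes, v = u' weakly.

u(x) = x**2 - 2*x + 1, classical derivative u'(x) = 2*x - 2.
φ(x) = x(2−x), so φ'(x) = 2 - 2*x.
Note φ(0) = φ(2) = 0, so the boundary term u·φ vanishes.
LHS = ∫_0^2 u(x) φ'(x) dx = ∫_0^2 (-2*x^3 + 6*x^2 - 6*x + 2) dx. Term by term:
  ∫_0^2 -2*x^3 dx = -8;  ∫_0^2 6*x^2 dx = 16;  ∫_0^2 -6*x dx = -12;
  ∫_0^2 2 dx = 4.
Sum: -8 + 16 − 12 + 4 = 0.
So LHS = 0.
∫_0^2 v(x) φ(x) dx = ∫_0^2 (-2*x^3 + 6*x^2 - 4*x) dx. Term by term:
  ∫_0^2 -2*x^3 dx = -8;  ∫_0^2 6*x^2 dx = 16;  ∫_0^2 -4*x dx = -8.
Sum: -8 + 16 − 8 = 0.
So RHS = -∫_0^2 v(x) φ(x) dx = 0.
LHS = RHS, so the identity holds for this test φ.
Moreover u is smooth here and v(x) = u'(x) = 2*x - 2 pointwise, so the identity holds for every test function. Hence v is the weak derivative of u.


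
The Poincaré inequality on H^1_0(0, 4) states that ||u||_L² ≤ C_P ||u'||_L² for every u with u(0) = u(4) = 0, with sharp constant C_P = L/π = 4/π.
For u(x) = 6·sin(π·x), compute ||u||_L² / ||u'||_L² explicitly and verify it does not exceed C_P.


||u||_L² / ||u'||_L² = 1/π < C_P = 4/π.

u(x) = 6·sin(π·x), so u'(x) = 6*π*cos(π*x).
Writing u(x) = A·sin(kπx/L) with A = 6 and k = 4, use ∫_0^L sin²(kπx/L) dx = L/2 and ∫_0^L cos²(kπx/L) dx = L/2.
u² = 36·sin²(π·x) and (u')² = 36*π^2·cos²(π·x), and each of sin², cos² integrates to L/2 = 2 over (0, 4).
∫_0^4 u² dx = 72, so ||u||_L² = 6*sqrt(2).
∫_0^4 (u')² dx = 72*π^2, so ||u'||_L² = 6*sqrt(2)*π.
Ratio ||u||_L² / ||u'||_L² = 1/π.
Sharp Poincaré constant on H^1_0(0, 4) is C_P = L/π = 4/π, achieved by sin(π/4·x).
This is the k = 4 harmonic; the ratio L/(kπ) is strictly less than C_P = L/π, consistent with the sharp inequality ||u||_L² ≤ C_P ||u'||_L².


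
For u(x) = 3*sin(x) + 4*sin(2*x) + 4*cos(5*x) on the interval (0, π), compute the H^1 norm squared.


||u||_{H^1(0,π)}^2 = -3328/21 + 257*π

u'(x) = -20*sin(5*x) + 3*cos(x) + 8*cos(2*x).
Expand u² and (u')² and integrate term by term on (0, π), using: for integers n ≥ 1, ∫_0^π sin²(nx) dx = ∫_0^π cos²(nx) dx = π/2; for n ≠ n', ∫_0^π sin(nx)sin(n'x) dx = ∫_0^π cos(nx)cos(n'x) dx = 0; and by product-to-sum, ∫_0^π sin(nx)cos(n'x) dx = ½∫_0^π [sin((n+n')x) + sin((n−n')x)] dx, which is 0 when n+n' is even and 2n/(n²−n'²) when n+n' is odd (it need not vanish on (0, π)).
  u² squared terms: (3)²·∫sin(x)² dx = 9·π/2 = 9*π/2;  (4)²·∫cos(5x)² dx = 16·π/2 = 8*π;  (4)²·∫sin(2x)² dx = 16·π/2 = 8*π.
  u² cross terms: 2·(3)·(4)·∫sin(x)·cos(5x) dx = 24·(0) = 0;  2·(3)·(4)·∫sin(x)·sin(2x) dx = 24·(0) = 0;  2·(4)·(4)·∫cos(5x)·sin(2x) dx = 32·(-4/21) = -128/21.
  So ∫_0^π u² dx = 9*π/2 + 8*π + 8*π + 0 + 0 − 128/21 = -128/21 + 41*π/2.
  (u')² squared terms: (-20)²·∫sin(5x)² dx = 400·π/2 = 200*π;  (3)²·∫cos(x)² dx = 9·π/2 = 9*π/2;  (8)²·∫cos(2x)² dx = 64·π/2 = 32*π.
  (u')² cross terms: 2·(-20)·(3)·∫sin(5x)·cos(x) dx = -120·(0) = 0;  2·(-20)·(8)·∫sin(5x)·cos(2x) dx = -320·(10/21) = -3200/21;  2·(3)·(8)·∫cos(x)·cos(2x) dx = 48·(0) = 0.
  So ∫_0^π (u')² dx = 200*π + 9*π/2 + 32*π + 0 − 3200/21 + 0 = -3200/21 + 473*π/2.
||u||_{H^1}^2 = (-128/21 + 41*π/2) + (-3200/21 + 473*π/2) = -3328/21 + 257*π.


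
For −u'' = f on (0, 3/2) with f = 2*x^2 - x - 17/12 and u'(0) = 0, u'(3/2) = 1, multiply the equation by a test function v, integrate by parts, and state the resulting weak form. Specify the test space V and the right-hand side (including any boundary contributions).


V = H^1(0, 3/2) (v unrestricted at boundary; u is determined up to an additive constant); weak form: ∫_0^3/2 u'v' dx = ∫_0^3/2 (2*x^2 - x - 17/12) v dx + v(3/2) for all v ∈ V.

Multiply both sides by a test function v and integrate from 0 to 3/2:
  ∫_0^3/2 −u''(x) v(x) dx = ∫_0^3/2 f(x) v(x) dx.
Integrate the LHS by parts once:
  ∫_0^3/2 −u'' v dx = −[u'(x) v(x)]_0^3/2 + ∫_0^3/2 u'(x) v'(x) dx.
Thus ∫_0^3/2 u'(x) v'(x) dx = ∫_0^3/2 f(x) v(x) dx + [u'(x) v(x)]_0^3/2.
Choose V so that boundary terms are either known or forced to vanish.
u has inhomogeneous Neumann u'(0) = 0, u'(3/2) = 1. [u' v]_0^3/2 = (1)·v(3/2) − (0)·v(0) = v(3/2). Take V = H^1(0, 3/2); boundary term becomes part of RHS.
Weak formulation: find u (satisfying any essential BC) such that ∫_0^3/2 u'(x) v'(x) dx = ∫_0^3/2 f v dx + v(3/2) for all v ∈ V (Neumann data are natural BCs: they enter the RHS as boundary terms).
Substituting f(x) = 2*x^2 - x - 17/12, the right-hand side is ∫_0^3/2 (2*x^2 - x - 17/12) v dx + v(3/2).
Compatibility check (pure Neumann): taking v ≡ 1 ∈ V gives 0 = ∫_0^3/2 f dx + (1) − (0), i.e. ∫_0^3/2 f dx must equal u'(0) − u'(3/2) = -1. Indeed ∫_0^3/2 (2*x^2 - x - 17/12) dx = -1, so the data are compatible. The solution is then unique only up to an additive constant (fix it e.g. by requiring ∫_0^3/2 u dx = 0).


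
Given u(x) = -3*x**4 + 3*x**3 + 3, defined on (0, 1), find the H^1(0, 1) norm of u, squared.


||u||_{H^1}^2 = 1499/140

The H^1 norm (squared) on an interval (0, L) is
  ||u||_{H^1}^2 = ∫_0^L u(x)^2 dx + ∫_0^L u'(x)^2 dx.
Compute u'(x) = -12*x**3 + 9*x**2.
Then u(x)^2 = 9*x**8 - 18*x**7 + 9*x**6 - 18*x**4 + 18*x**3 + 9 and u'(x)^2 = 144*x**6 - 216*x**5 + 81*x**4.
Integrate each monomial from 0 to 1 using ∫_0^1 c·x^n dx = c·1^(n+1)/(n+1):
  ∫_0^1 u(x)^2 dx = ∫_0^1 (9*x^8 - 18*x^7 + 9*x^6 - 18*x^4 + 18*x^3 + 9) dx. Term by term:
    ∫_0^1 9*x^8 dx = 1;  ∫_0^1 -18*x^7 dx = -9/4;  ∫_0^1 9*x^6 dx = 9/7;
    ∫_0^1 -18*x^4 dx = -18/5;  ∫_0^1 18*x^3 dx = 9/2;  ∫_0^1 9 dx = 9.
  Sum: 1 − 9/4 + 9/7 − 18/5 + 9/2 + 9 = 1391/140.
  ∫_0^1 u'(x)^2 dx = ∫_0^1 (144*x^6 - 216*x^5 + 81*x^4) dx. Term by term:
    ∫_0^1 144*x^6 dx = 144/7;  ∫_0^1 -216*x^5 dx = -36;  ∫_0^1 81*x^4 dx = 81/5.
  Sum: 144/7 − 36 + 81/5 = 27/35.
Adding: ||u||_{H^1}^2 = 1391/140 + 27/35 = 1499/140.


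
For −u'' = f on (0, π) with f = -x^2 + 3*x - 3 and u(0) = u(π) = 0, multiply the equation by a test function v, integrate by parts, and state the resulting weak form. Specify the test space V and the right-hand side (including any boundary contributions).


V = H^1_0(0, π) (so v(0) = v(π) = 0); weak form: ∫_0^π u'v' dx = ∫_0^π (-x^2 + 3*x - 3) v dx for all v ∈ V.

Multiply both sides by a test function v and integrate from 0 to π:
  ∫_0^π −u''(x) v(x) dx = ∫_0^π f(x) v(x) dx.
Integrate the LHS by parts once:
  ∫_0^π −u'' v dx = −[u'(x) v(x)]_0^π + ∫_0^π u'(x) v'(x) dx.
Thus ∫_0^π u'(x) v'(x) dx = ∫_0^π f(x) v(x) dx + [u'(x) v(x)]_0^π.
Choose V so that boundary terms are either known or forced to vanish.
u is Dirichlet: u(0) = u(π) = 0. Let V = H^1_0(0, π); then v(0) = v(π) = 0, and [u' v]_0^π = 0.
Weak formulation: find u (satisfying any essential BC) such that ∫_0^π u'(x) v'(x) dx = ∫_0^π f v dx for all v ∈ V.
Substituting f(x) = -x^2 + 3*x - 3, the right-hand side is ∫_0^π (-x^2 + 3*x - 3) v dx.


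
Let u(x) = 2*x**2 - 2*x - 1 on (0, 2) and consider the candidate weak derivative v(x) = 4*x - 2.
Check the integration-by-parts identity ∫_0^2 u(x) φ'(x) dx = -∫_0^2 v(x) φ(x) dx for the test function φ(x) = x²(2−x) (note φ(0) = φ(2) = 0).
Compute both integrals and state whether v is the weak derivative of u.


LHS = -56/15, RHS = -56/15. Yes, v = u' weakly.

u(x) = 2*x**2 - 2*x - 1, classical derivative u'(x) = 4*x - 2.
φ(x) = x²(2−x), so φ'(x) = x*(4 - 3*x).
Note φ(0) = φ(2) = 0, so the boundary term u·φ vanishes.
LHS = ∫_0^2 u(x) φ'(x) dx = ∫_0^2 (-6*x^4 + 14*x^3 - 5*x^2 - 4*x) dx. Term by term:
  ∫_0^2 -6*x^4 dx = -192/5;  ∫_0^2 14*x^3 dx = 56;  ∫_0^2 -5*x^2 dx = -40/3;
  ∫_0^2 -4*x dx = -8.
Sum: -192/5 + 56 − 40/3 − 8 = -56/15.
So LHS = -56/15.
∫_0^2 v(x) φ(x) dx = ∫_0^2 (-4*x^4 + 10*x^3 - 4*x^2) dx. Term by term:
  ∫_0^2 -4*x^4 dx = -128/5;  ∫_0^2 10*x^3 dx = 40;  ∫_0^2 -4*x^2 dx = -32/3.
Sum: -128/5 + 40 − 32/3 = 56/15.
So RHS = -∫_0^2 v(x) φ(x) dx = -56/15.
LHS = RHS, so the identity holds for this test φ.
Moreover u is smooth here and v(x) = u'(x) = 4*x - 2 pointwise, so the identity holds for every test function. Hence v is the weak derivative of u.


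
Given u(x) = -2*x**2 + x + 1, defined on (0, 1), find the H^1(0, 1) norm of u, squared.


||u||_{H^1}^2 = 47/15

The H^1 norm (squared) on an interval (0, L) is
  ||u||_{H^1}^2 = ∫_0^L u(x)^2 dx + ∫_0^L u'(x)^2 dx.
Compute u'(x) = 1 - 4*x.
Then u(x)^2 = 4*x**4 - 4*x**3 - 3*x**2 + 2*x + 1 and u'(x)^2 = 16*x**2 - 8*x + 1.
Integrate each monomial from 0 to 1 using ∫_0^1 c·x^n dx = c·1^(n+1)/(n+1):
  ∫_0^1 u(x)^2 dx = ∫_0^1 (4*x^4 - 4*x^3 - 3*x^2 + 2*x + 1) dx. Term by term:
    ∫_0^1 4*x^4 dx = 4/5;  ∫_0^1 -4*x^3 dx = -1;  ∫_0^1 -3*x^2 dx = -1;
    ∫_0^1 2*x dx = 1;  ∫_0^1 1 dx = 1.
  Sum: 4/5 − 1 − 1 + 1 + 1 = 4/5.
  ∫_0^1 u'(x)^2 dx = ∫_0^1 (16*x^2 - 8*x + 1) dx. Term by term:
    ∫_0^1 16*x^2 dx = 16/3;  ∫_0^1 -8*x dx = -4;  ∫_0^1 1 dx = 1.
  Sum: 16/3 − 4 + 1 = 7/3.
Adding: ||u||_{H^1}^2 = 4/5 + 7/3 = 47/15.


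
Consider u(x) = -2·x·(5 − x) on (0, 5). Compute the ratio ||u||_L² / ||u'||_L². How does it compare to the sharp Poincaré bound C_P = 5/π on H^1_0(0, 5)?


||u||_L² / ||u'||_L² = sqrt(10)/2 < C_P = 5/π.

u(x) = -2·x·(5 − x), so u'(x) = 4*x - 10.
u(x) = -2·x·(5 − x) vanishes at x = 0 and x = 5, so u ∈ H^1_0(0, 5). Differentiate via the product rule and integrate the resulting polynomials term by term.
  ∫_0^5 u² dx = ∫_0^5 (4*x^4 - 40*x^3 + 100*x^2) dx. Term by term:
    ∫_0^5 4*x^4 dx = 2500;  ∫_0^5 -40*x^3 dx = -6250;  ∫_0^5 100*x^2 dx = 12500/3.
  Sum: 2500 − 6250 + 12500/3 = 1250/3.
  ∫_0^5 (u')² dx = ∫_0^5 (16*x^2 - 80*x + 100) dx. Term by term:
    ∫_0^5 16*x^2 dx = 2000/3;  ∫_0^5 -80*x dx = -1000;  ∫_0^5 100 dx = 500.
  Sum: 2000/3 − 1000 + 500 = 500/3.
∫_0^5 u² dx = 1250/3, so ||u||_L² = 25*sqrt(6)/3.
∫_0^5 (u')² dx = 500/3, so ||u'||_L² = 10*sqrt(15)/3.
Ratio ||u||_L² / ||u'||_L² = sqrt(10)/2.
Sharp Poincaré constant on H^1_0(0, 5) is C_P = L/π = 5/π, achieved by sin(π/5·x).
A polynomial bump cannot attain the sharp Poincaré constant (only the first sine eigenfunction does), so the ratio is strictly less than C_P, consistent with ||u||_L² ≤ C_P ||u'||_L².


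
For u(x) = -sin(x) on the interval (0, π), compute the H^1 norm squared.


||u||_{H^1(0,π)}^2 = π

u'(x) = -cos(x).
Expand u² and (u')² and integrate term by term on (0, π), using: for integers n ≥ 1, ∫_0^π sin²(nx) dx = ∫_0^π cos²(nx) dx = π/2; for n ≠ n', ∫_0^π sin(nx)sin(n'x) dx = ∫_0^π cos(nx)cos(n'x) dx = 0; and by product-to-sum, ∫_0^π sin(nx)cos(n'x) dx = ½∫_0^π [sin((n+n')x) + sin((n−n')x)] dx, which is 0 when n+n' is even and 2n/(n²−n'²) when n+n' is odd (it need not vanish on (0, π)).
  u² squared terms: (-1)²·∫sin(x)² dx = 1·π/2 = π/2.
  So ∫_0^π u² dx = π/2.
  (u')² squared terms: (-1)²·∫cos(x)² dx = 1·π/2 = π/2.
  So ∫_0^π (u')² dx = π/2.
||u||_{H^1}^2 = (π/2) + (π/2) = π.


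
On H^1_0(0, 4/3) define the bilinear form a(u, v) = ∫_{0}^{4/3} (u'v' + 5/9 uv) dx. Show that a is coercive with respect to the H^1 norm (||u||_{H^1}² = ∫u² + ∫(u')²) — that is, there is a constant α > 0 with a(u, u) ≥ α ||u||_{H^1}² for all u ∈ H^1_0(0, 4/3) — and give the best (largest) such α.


α = (80 + 81*π^2)/(9*(16 + 9*π^2))

Coercivity of a(·,·) on H^1_0(0, 4/3) means a(u, u) ≥ α ||u||_{H^1}² for every u ∈ H^1_0.
The interval has length L = 4/3, and Poincaré/coercivity depend only on L. Here a(u, u) = ∫(u')² + (5/9)·∫u².
Here 0 < c = 5/9 < 1. The condition a(u,u) ≥ α||u||_{H^1}² reads (1−α)∫(u')² ≥ (α−c)∫u². Any admissible α is ≤ 1 (rapidly oscillating u have ∫u²/∫(u')² → 0), and α = 1 would force 0 ≥ (1−c)∫u², impossible since c < 1; so 1−α > 0. By the sharp Poincaré inequality on H^1_0 of an interval of length L, ∫(u')² ≥ (π/L)²∫u² with equality for the first sine mode sin(π(x−x₀)/L) (x₀ the left endpoint), so the inequality holds for all u iff (1−α)(π/L)² ≥ α − c, i.e. α ≤ ((π/L)² + c)/((π/L)² + 1) = (1 + c(L/π)²)/(1 + (L/π)²). With (π/L)² = 9*π^2/16 and c = 5/9, the largest admissible constant is α = ((π/L)² + c)/((π/L)² + 1).
Simplifying, α = (80 + 81*π^2)/(9*(16 + 9*π^2)).


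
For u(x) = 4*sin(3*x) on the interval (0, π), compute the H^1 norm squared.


||u||_{H^1(0,π)}^2 = 80*π

u'(x) = 12*cos(3*x).
Expand u² and (u')² and integrate term by term on (0, π), using: for integers n ≥ 1, ∫_0^π sin²(nx) dx = ∫_0^π cos²(nx) dx = π/2; for n ≠ n', ∫_0^π sin(nx)sin(n'x) dx = ∫_0^π cos(nx)cos(n'x) dx = 0; and by product-to-sum, ∫_0^π sin(nx)cos(n'x) dx = ½∫_0^π [sin((n+n')x) + sin((n−n')x)] dx, which is 0 when n+n' is even and 2n/(n²−n'²) when n+n' is odd (it need not vanish on (0, π)).
  u² squared terms: (4)²·∫sin(3x)² dx = 16·π/2 = 8*π.
  So ∫_0^π u² dx = 8*π.
  (u')² squared terms: (12)²·∫cos(3x)² dx = 144·π/2 = 72*π.
  So ∫_0^π (u')² dx = 72*π.
||u||_{H^1}^2 = (8*π) + (72*π) = 80*π.


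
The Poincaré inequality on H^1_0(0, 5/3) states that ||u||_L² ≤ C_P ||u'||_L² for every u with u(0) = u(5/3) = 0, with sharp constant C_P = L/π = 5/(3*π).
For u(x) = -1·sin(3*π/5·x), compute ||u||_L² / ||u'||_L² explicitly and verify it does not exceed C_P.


||u||_L² / ||u'||_L² = 5/(3*π) = C_P.

u(x) = -1·sin(3*π/5·x), so u'(x) = -3*π*cos(3*π*x/5)/5.
Writing u(x) = A·sin(kπx/L) with A = -1 and k = 1, use ∫_0^L sin²(kπx/L) dx = L/2 and ∫_0^L cos²(kπx/L) dx = L/2.
u² = 1·sin²(3*π/5·x) and (u')² = 9*π^2/25·cos²(3*π/5·x), and each of sin², cos² integrates to L/2 = 5/6 over (0, 5/3).
∫_0^5/3 u² dx = 5/6, so ||u||_L² = sqrt(30)/6.
∫_0^5/3 (u')² dx = 3*π^2/10, so ||u'||_L² = sqrt(30)*π/10.
Ratio ||u||_L² / ||u'||_L² = 5/(3*π).
Sharp Poincaré constant on H^1_0(0, 5/3) is C_P = L/π = 5/(3*π), achieved by sin(3*π/5·x).
This is the k = 1 eigenfunction (up to amplitude), so the ratio equals the sharp Poincaré constant exactly.


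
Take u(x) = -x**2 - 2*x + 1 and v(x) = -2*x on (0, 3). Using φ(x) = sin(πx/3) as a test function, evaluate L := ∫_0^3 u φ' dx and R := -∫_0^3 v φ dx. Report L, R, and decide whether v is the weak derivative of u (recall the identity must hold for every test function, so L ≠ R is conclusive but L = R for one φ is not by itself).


LHS = 30/π, RHS = 18/π. No, v is not the weak derivative of u.

u(x) = -x**2 - 2*x + 1, classical derivative u'(x) = -2*x - 2.
φ(x) = sin(πx/3), so φ'(x) = π*cos(π*x/3)/3.
Note φ(0) = φ(3) = 0, so the boundary term u·φ vanishes.
LHS = ∫_0^3 u(x) φ'(x) dx = ∫_0^3 (-π*x^2*cos(π*x/3)/3 - 2*π*x*cos(π*x/3)/3 + π*cos(π*x/3)/3) dx. Term by term:
  ∫_0^3 π*cos(π*x/3)/3 dx = 0;  ∫_0^3 -2*π*x*cos(π*x/3)/3 dx = 12/π;  ∫_0^3 -π*x^2*cos(π*x/3)/3 dx = 18/π.
Sum: 0 + 12/π + 18/π = 30/π.
So LHS = 30/π.
∫_0^3 v(x) φ(x) dx = ∫_0^3 (-2*x*sin(π*x/3)) dx. Term by term:
  ∫_0^3 -2*x*sin(π*x/3) dx = -18/π.
So RHS = -∫_0^3 v(x) φ(x) dx = 18/π.
LHS − RHS = 12/π ≠ 0, so the identity fails.
(For a valid weak derivative the identity must hold for EVERY test function, in particular this one. The failure shows v is NOT the weak derivative of u.)
Correct weak derivative would be u'(x) = -2*x - 2.


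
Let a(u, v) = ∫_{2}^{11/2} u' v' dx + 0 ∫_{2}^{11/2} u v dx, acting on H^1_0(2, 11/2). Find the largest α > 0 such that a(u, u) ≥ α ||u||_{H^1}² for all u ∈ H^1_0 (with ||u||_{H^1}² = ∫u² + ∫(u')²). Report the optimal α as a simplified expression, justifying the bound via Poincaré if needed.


α = 4*π^2/(4*π^2 + 49)

Coercivity of a(·,·) on H^1_0(2, 11/2) means a(u, u) ≥ α ||u||_{H^1}² for every u ∈ H^1_0.
The interval has length L = 7/2, and Poincaré/coercivity depend only on L. Here a(u, u) = ∫(u')² + (0)·∫u².
Here c = 0, so a(u,u) = ∫(u')² alone. The condition a(u,u) ≥ α||u||_{H^1}² reads (1−α)∫(u')² ≥ (α−c)∫u². Any admissible α is ≤ 1 (rapidly oscillating u have ∫u²/∫(u')² → 0), and α = 1 would force 0 ≥ (1−c)∫u², impossible since c < 1; so 1−α > 0. By the sharp Poincaré inequality on H^1_0 of an interval of length L, ∫(u')² ≥ (π/L)²∫u² with equality for the first sine mode sin(π(x−x₀)/L) (x₀ the left endpoint), so the inequality holds for all u iff (1−α)(π/L)² ≥ α − c, i.e. α ≤ ((π/L)² + c)/((π/L)² + 1) = (1 + c(L/π)²)/(1 + (L/π)²). (Direct route, valid since c ≤ 0: Poincaré gives c∫u² ≥ c(L/π)²∫(u')², so a(u,u) ≥ (1 + c(L/π)²)∫(u')², while ||u||_{H^1}² ≤ (1 + (L/π)²)∫(u')²; dividing yields the same α.) With (π/L)² = 4*π^2/49 and c = 0, the largest admissible constant is α = ((π/L)² + c)/((π/L)² + 1).
Simplifying, α = 4*π^2/(4*π^2 + 49).


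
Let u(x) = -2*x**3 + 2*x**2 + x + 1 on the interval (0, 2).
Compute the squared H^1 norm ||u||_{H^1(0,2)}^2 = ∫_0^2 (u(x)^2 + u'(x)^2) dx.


||u||_{H^1}^2 = 7792/105

The H^1 norm (squared) on an interval (0, L) is
  ||u||_{H^1}^2 = ∫_0^L u(x)^2 dx + ∫_0^L u'(x)^2 dx.
Compute u'(x) = -6*x**2 + 4*x + 1.
Then u(x)^2 = 4*x**6 - 8*x**5 + 5*x**2 + 2*x + 1 and u'(x)^2 = 36*x**4 - 48*x**3 + 4*x**2 + 8*x + 1.
Integrate each monomial from 0 to 2 using ∫_0^2 c·x^n dx = c·2^(n+1)/(n+1):
  ∫_0^2 u(x)^2 dx = ∫_0^2 (4*x^6 - 8*x^5 + 5*x^2 + 2*x + 1) dx. Term by term:
    ∫_0^2 4*x^6 dx = 512/7;  ∫_0^2 -8*x^5 dx = -256/3;  ∫_0^2 5*x^2 dx = 40/3;
    ∫_0^2 2*x dx = 4;  ∫_0^2 1 dx = 2.
  Sum: 512/7 − 256/3 + 40/3 + 4 + 2 = 50/7.
  ∫_0^2 u'(x)^2 dx = ∫_0^2 (36*x^4 - 48*x^3 + 4*x^2 + 8*x + 1) dx. Term by term:
    ∫_0^2 36*x^4 dx = 1152/5;  ∫_0^2 -48*x^3 dx = -192;  ∫_0^2 4*x^2 dx = 32/3;
    ∫_0^2 8*x dx = 16;  ∫_0^2 1 dx = 2.
  Sum: 1152/5 − 192 + 32/3 + 16 + 2 = 1006/15.
Adding: ||u||_{H^1}^2 = 50/7 + 1006/15 = 7792/105.


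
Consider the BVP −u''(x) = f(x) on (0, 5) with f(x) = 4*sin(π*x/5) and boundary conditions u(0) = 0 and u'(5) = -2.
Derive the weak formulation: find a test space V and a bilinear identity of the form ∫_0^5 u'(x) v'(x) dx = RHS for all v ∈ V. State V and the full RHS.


V = {v ∈ H^1(0, 5) : v(0) = 0} (test functions vanish at x = 0 where u is specified); weak form: ∫_0^5 u'v' dx = ∫_0^5 (4*sin(π*x/5)) v dx − 2·v(5) for all v ∈ V.

Multiply both sides by a test function v and integrate from 0 to 5:
  ∫_0^5 −u''(x) v(x) dx = ∫_0^5 f(x) v(x) dx.
Integrate the LHS by parts once:
  ∫_0^5 −u'' v dx = −[u'(x) v(x)]_0^5 + ∫_0^5 u'(x) v'(x) dx.
Thus ∫_0^5 u'(x) v'(x) dx = ∫_0^5 f(x) v(x) dx + [u'(x) v(x)]_0^5.
Choose V so that boundary terms are either known or forced to vanish.
Mixed BC: u(0) = 0 (Dirichlet) and u'(5) = -2 (Neumann). Define V = {v ∈ H^1(0, 5) : v(0) = 0}. Then [u' v]_0^5 = u'(5)·v(5) − u'(0)·0 = − 2·v(5).
Weak formulation: find u (satisfying any essential BC) such that ∫_0^5 u'(x) v'(x) dx = ∫_0^5 f v dx − 2·v(5) for all v ∈ V (Dirichlet at 0 absorbed into V; Neumann datum at x = 5 contributes the boundary term).
Substituting f(x) = 4*sin(π*x/5), the right-hand side is ∫_0^5 (4*sin(π*x/5)) v dx − 2·v(5).


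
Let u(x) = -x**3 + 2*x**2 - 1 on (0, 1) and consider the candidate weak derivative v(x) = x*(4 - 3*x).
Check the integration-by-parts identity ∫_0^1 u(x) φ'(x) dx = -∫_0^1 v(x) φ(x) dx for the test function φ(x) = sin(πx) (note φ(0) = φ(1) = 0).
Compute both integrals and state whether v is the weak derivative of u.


LHS = (-12 - π^2)/π^3, RHS = (-12 - π^2)/π^3. Yes, v = u' weakly.

u(x) = -x**3 + 2*x**2 - 1, classical derivative u'(x) = -3*x**2 + 4*x.
φ(x) = sin(πx), so φ'(x) = π*cos(π*x).
Note φ(0) = φ(1) = 0, so the boundary term u·φ vanishes.
LHS = ∫_0^1 u(x) φ'(x) dx = ∫_0^1 (-π*x^3*cos(π*x) + 2*π*x^2*cos(π*x) - π*cos(π*x)) dx. Term by term:
  ∫_0^1 -π*cos(π*x) dx = 0;  ∫_0^1 -π*x^3*cos(π*x) dx = -12/π^3 + 3/π;  ∫_0^1 2*π*x^2*cos(π*x) dx = -4/π.
Sum: 0 + -12/π^3 + 3/π − 4/π = (-12 - π^2)/π^3.
So LHS = (-12 - π^2)/π^3.
∫_0^1 v(x) φ(x) dx = ∫_0^1 (-3*x^2*sin(π*x) + 4*x*sin(π*x)) dx. Term by term:
  ∫_0^1 -3*x^2*sin(π*x) dx = -3/π + 12/π^3;  ∫_0^1 4*x*sin(π*x) dx = 4/π.
Sum: -3/π + 12/π^3 + 4/π = (π^2 + 12)/π^3.
So RHS = -∫_0^1 v(x) φ(x) dx = (-12 - π^2)/π^3.
LHS = RHS, so the identity holds for this test φ.
Moreover u is smooth here and v(x) = u'(x) = -3*x**2 + 4*x pointwise, so the identity holds for every test function. Hence v is the weak derivative of u.


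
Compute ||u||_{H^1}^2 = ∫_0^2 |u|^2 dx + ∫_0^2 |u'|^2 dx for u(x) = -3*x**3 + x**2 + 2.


||u||_{H^1}^2 = 48584/105

The H^1 norm (squared) on an interval (0, L) is
  ||u||_{H^1}^2 = ∫_0^L u(x)^2 dx + ∫_0^L u'(x)^2 dx.
Compute u'(x) = -9*x**2 + 2*x.
Then u(x)^2 = 9*x**6 - 6*x**5 + x**4 - 12*x**3 + 4*x**2 + 4 and u'(x)^2 = 81*x**4 - 36*x**3 + 4*x**2.
Integrate each monomial from 0 to 2 using ∫_0^2 c·x^n dx = c·2^(n+1)/(n+1):
  ∫_0^2 u(x)^2 dx = ∫_0^2 (9*x^6 - 6*x^5 + x^4 - 12*x^3 + 4*x^2 + 4) dx. Term by term:
    ∫_0^2 9*x^6 dx = 1152/7;  ∫_0^2 -6*x^5 dx = -64;  ∫_0^2 x^4 dx = 32/5;
    ∫_0^2 -12*x^3 dx = -48;  ∫_0^2 4*x^2 dx = 32/3;  ∫_0^2 4 dx = 8.
  Sum: 1152/7 − 64 + 32/5 − 48 + 32/3 + 8 = 8152/105.
  ∫_0^2 u'(x)^2 dx = ∫_0^2 (81*x^4 - 36*x^3 + 4*x^2) dx. Term by term:
    ∫_0^2 81*x^4 dx = 2592/5;  ∫_0^2 -36*x^3 dx = -144;  ∫_0^2 4*x^2 dx = 32/3.
  Sum: 2592/5 − 144 + 32/3 = 5776/15.
Adding: ||u||_{H^1}^2 = 8152/105 + 5776/15 = 48584/105.


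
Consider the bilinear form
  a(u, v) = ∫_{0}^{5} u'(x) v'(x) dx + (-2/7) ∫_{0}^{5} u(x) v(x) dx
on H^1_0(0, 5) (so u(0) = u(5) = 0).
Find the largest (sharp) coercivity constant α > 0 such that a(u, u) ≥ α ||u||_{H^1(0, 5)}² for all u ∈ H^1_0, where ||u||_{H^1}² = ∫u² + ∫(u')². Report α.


α = (-50/7 + π^2)/(π^2 + 25)

Coercivity of a(·,·) on H^1_0(0, 5) means a(u, u) ≥ α ||u||_{H^1}² for every u ∈ H^1_0.
The interval has length L = 5, and Poincaré/coercivity depend only on L. Here a(u, u) = ∫(u')² + (-2/7)·∫u².
Here c = -2/7 < 0 with |c| < (π/L)² = π^2/25, so coercivity still holds. The condition a(u,u) ≥ α||u||_{H^1}² reads (1−α)∫(u')² ≥ (α−c)∫u². Any admissible α is ≤ 1 (rapidly oscillating u have ∫u²/∫(u')² → 0), and α = 1 would force 0 ≥ (1−c)∫u², impossible since c < 1; so 1−α > 0. By the sharp Poincaré inequality on H^1_0 of an interval of length L, ∫(u')² ≥ (π/L)²∫u² with equality for the first sine mode sin(π(x−x₀)/L) (x₀ the left endpoint), so the inequality holds for all u iff (1−α)(π/L)² ≥ α − c, i.e. α ≤ ((π/L)² + c)/((π/L)² + 1) = (1 + c(L/π)²)/(1 + (L/π)²). (Direct route, valid since c ≤ 0: Poincaré gives c∫u² ≥ c(L/π)²∫(u')², so a(u,u) ≥ (1 + c(L/π)²)∫(u')², while ||u||_{H^1}² ≤ (1 + (L/π)²)∫(u')²; dividing yields the same α.) With (π/L)² = π^2/25 and c = -2/7, the largest admissible constant is α = ((π/L)² + c)/((π/L)² + 1).
Simplifying, α = (-50/7 + π^2)/(π^2 + 25).


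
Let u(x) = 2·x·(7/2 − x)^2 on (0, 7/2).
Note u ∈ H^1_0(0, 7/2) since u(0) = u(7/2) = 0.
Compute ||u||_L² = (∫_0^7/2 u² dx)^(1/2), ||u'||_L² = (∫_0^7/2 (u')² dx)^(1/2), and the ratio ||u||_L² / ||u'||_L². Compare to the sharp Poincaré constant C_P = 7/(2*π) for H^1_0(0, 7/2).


||u||_L² / ||u'||_L² = sqrt(14)/4 < C_P = 7/(2*π).

u(x) = 2·x·(7/2 − x)^2, so u'(x) = (x - 7/2)*(6*x - 7).
u(x) = 2·x·(7/2 − x)^2 vanishes at x = 0 and x = 7/2, so u ∈ H^1_0(0, 7/2). Differentiate via the product rule and integrate the resulting polynomials term by term.
  ∫_0^7/2 u² dx = ∫_0^7/2 (4*x^6 - 56*x^5 + 294*x^4 - 686*x^3 + 2401*x^2/4) dx. Term by term:
    ∫_0^7/2 4*x^6 dx = 117649/32;  ∫_0^7/2 -56*x^5 dx = -823543/48;  ∫_0^7/2 294*x^4 dx = 2470629/80;
    ∫_0^7/2 -686*x^3 dx = -823543/32;  ∫_0^7/2 2401*x^2/4 dx = 823543/96.
  Sum: 117649/32 − 823543/48 + 2470629/80 − 823543/32 + 823543/96 = 117649/480.
  ∫_0^7/2 (u')² dx = ∫_0^7/2 (36*x^4 - 336*x^3 + 1078*x^2 - 1372*x + 2401/4) dx. Term by term:
    ∫_0^7/2 36*x^4 dx = 151263/40;  ∫_0^7/2 -336*x^3 dx = -50421/4;  ∫_0^7/2 1078*x^2 dx = 184877/12;
    ∫_0^7/2 -1372*x dx = -16807/2;  ∫_0^7/2 2401/4 dx = 16807/8.
  Sum: 151263/40 − 50421/4 + 184877/12 − 16807/2 + 16807/8 = 16807/60.
∫_0^7/2 u² dx = 117649/480, so ||u||_L² = 343*sqrt(30)/120.
∫_0^7/2 (u')² dx = 16807/60, so ||u'||_L² = 49*sqrt(105)/30.
Ratio ||u||_L² / ||u'||_L² = sqrt(14)/4.
Sharp Poincaré constant on H^1_0(0, 7/2) is C_P = L/π = 7/(2*π), achieved by sin(2*π/7·x).
A polynomial bump cannot attain the sharp Poincaré constant (only the first sine eigenfunction does), so the ratio is strictly less than C_P, consistent with ||u||_L² ≤ C_P ||u'||_L².


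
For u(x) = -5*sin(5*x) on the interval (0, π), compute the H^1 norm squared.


||u||_{H^1(0,π)}^2 = 325*π

u'(x) = -25*cos(5*x).
Expand u² and (u')² and integrate term by term on (0, π), using: for integers n ≥ 1, ∫_0^π sin²(nx) dx = ∫_0^π cos²(nx) dx = π/2; for n ≠ n', ∫_0^π sin(nx)sin(n'x) dx = ∫_0^π cos(nx)cos(n'x) dx = 0; and by product-to-sum, ∫_0^π sin(nx)cos(n'x) dx = ½∫_0^π [sin((n+n')x) + sin((n−n')x)] dx, which is 0 when n+n' is even and 2n/(n²−n'²) when n+n' is odd (it need not vanish on (0, π)).
  u² squared terms: (-5)²·∫sin(5x)² dx = 25·π/2 = 25*π/2.
  So ∫_0^π u² dx = 25*π/2.
  (u')² squared terms: (-25)²·∫cos(5x)² dx = 625·π/2 = 625*π/2.
  So ∫_0^π (u')² dx = 625*π/2.
||u||_{H^1}^2 = (25*π/2) + (625*π/2) = 325*π.


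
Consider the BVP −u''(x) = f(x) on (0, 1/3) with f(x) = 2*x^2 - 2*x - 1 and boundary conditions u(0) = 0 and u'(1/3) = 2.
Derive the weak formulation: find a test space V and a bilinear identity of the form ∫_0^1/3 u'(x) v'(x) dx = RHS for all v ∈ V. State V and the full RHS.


V = {v ∈ H^1(0, 1/3) : v(0) = 0} (test functions vanish at x = 0 where u is specified); weak form: ∫_0^1/3 u'v' dx = ∫_0^1/3 (2*x^2 - 2*x - 1) v dx + 2·v(1/3) for all v ∈ V.

Multiply both sides by a test function v and integrate from 0 to 1/3:
  ∫_0^1/3 −u''(x) v(x) dx = ∫_0^1/3 f(x) v(x) dx.
Integrate the LHS by parts once:
  ∫_0^1/3 −u'' v dx = −[u'(x) v(x)]_0^1/3 + ∫_0^1/3 u'(x) v'(x) dx.
Thus ∫_0^1/3 u'(x) v'(x) dx = ∫_0^1/3 f(x) v(x) dx + [u'(x) v(x)]_0^1/3.
Choose V so that boundary terms are either known or forced to vanish.
Mixed BC: u(0) = 0 (Dirichlet) and u'(1/3) = 2 (Neumann). Define V = {v ∈ H^1(0, 1/3) : v(0) = 0}. Then [u' v]_0^1/3 = u'(1/3)·v(1/3) − u'(0)·0 = 2·v(1/3).
Weak formulation: find u (satisfying any essential BC) such that ∫_0^1/3 u'(x) v'(x) dx = ∫_0^1/3 f v dx + 2·v(1/3) for all v ∈ V (Dirichlet at 0 absorbed into V; Neumann datum at x = 1/3 contributes the boundary term).
Substituting f(x) = 2*x^2 - 2*x - 1, the right-hand side is ∫_0^1/3 (2*x^2 - 2*x - 1) v dx + 2·v(1/3).


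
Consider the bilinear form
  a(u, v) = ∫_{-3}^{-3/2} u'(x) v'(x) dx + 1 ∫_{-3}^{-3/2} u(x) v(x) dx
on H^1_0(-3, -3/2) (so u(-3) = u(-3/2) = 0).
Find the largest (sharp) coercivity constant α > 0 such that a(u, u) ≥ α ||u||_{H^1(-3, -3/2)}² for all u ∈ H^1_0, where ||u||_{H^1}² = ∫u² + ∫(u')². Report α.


α = 1

Coercivity of a(·,·) on H^1_0(-3, -3/2) means a(u, u) ≥ α ||u||_{H^1}² for every u ∈ H^1_0.
The interval has length L = 3/2, and Poincaré/coercivity depend only on L. Here a(u, u) = ∫(u')² + (1)·∫u².
Here c = 1 ≥ 1, so a(u,u) = ∫(u')² + c∫u² ≥ ∫(u')² + ∫u² = ||u||_{H^1}², i.e. α = 1 works. No larger α is possible: a(u,u) ≥ α||u||_{H^1}² means (1−α)∫(u')² ≥ (α−c)∫u², and for the modes u_n = sin(nπ(x−x₀)/L) (x₀ the left endpoint) one has ∫u_n²/∫(u_n')² = (L/(nπ))² → 0, so a(u_n,u_n)/||u_n||_{H^1}² → 1. Hence the optimal constant is α = 1.
Therefore α = 1.


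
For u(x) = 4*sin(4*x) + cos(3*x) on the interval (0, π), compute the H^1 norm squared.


||u||_{H^1(0,π)}^2 = 640/7 + 141*π

u'(x) = -3*sin(3*x) + 16*cos(4*x).
Expand u² and (u')² and integrate term by term on (0, π), using: for integers n ≥ 1, ∫_0^π sin²(nx) dx = ∫_0^π cos²(nx) dx = π/2; for n ≠ n', ∫_0^π sin(nx)sin(n'x) dx = ∫_0^π cos(nx)cos(n'x) dx = 0; and by product-to-sum, ∫_0^π sin(nx)cos(n'x) dx = ½∫_0^π [sin((n+n')x) + sin((n−n')x)] dx, which is 0 when n+n' is even and 2n/(n²−n'²) when n+n' is odd (it need not vanish on (0, π)).
  u² squared terms: (4)²·∫sin(4x)² dx = 16·π/2 = 8*π;  (1)²·∫cos(3x)² dx = 1·π/2 = π/2.
  u² cross terms: 2·(4)·(1)·∫sin(4x)·cos(3x) dx = 8·(8/7) = 64/7.
  So ∫_0^π u² dx = 8*π + π/2 + 64/7 = 64/7 + 17*π/2.
  (u')² squared terms: (-3)²·∫sin(3x)² dx = 9·π/2 = 9*π/2;  (16)²·∫cos(4x)² dx = 256·π/2 = 128*π.
  (u')² cross terms: 2·(-3)·(16)·∫sin(3x)·cos(4x) dx = -96·(-6/7) = 576/7.
  So ∫_0^π (u')² dx = 9*π/2 + 128*π + 576/7 = 576/7 + 265*π/2.
||u||_{H^1}^2 = (64/7 + 17*π/2) + (576/7 + 265*π/2) = 640/7 + 141*π.


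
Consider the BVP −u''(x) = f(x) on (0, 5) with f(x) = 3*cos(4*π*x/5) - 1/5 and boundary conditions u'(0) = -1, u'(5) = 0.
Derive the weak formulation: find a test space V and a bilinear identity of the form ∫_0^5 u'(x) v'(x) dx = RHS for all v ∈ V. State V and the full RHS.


V = H^1(0, 5) (v unrestricted at boundary; u is determined up to an additive constant); weak form: ∫_0^5 u'v' dx = ∫_0^5 (3*cos(4*π*x/5) - 1/5) v dx + v(0) for all v ∈ V.

Multiply both sides by a test function v and integrate from 0 to 5:
  ∫_0^5 −u''(x) v(x) dx = ∫_0^5 f(x) v(x) dx.
Integrate the LHS by parts once:
  ∫_0^5 −u'' v dx = −[u'(x) v(x)]_0^5 + ∫_0^5 u'(x) v'(x) dx.
Thus ∫_0^5 u'(x) v'(x) dx = ∫_0^5 f(x) v(x) dx + [u'(x) v(x)]_0^5.
Choose V so that boundary terms are either known or forced to vanish.
u has inhomogeneous Neumann u'(0) = -1, u'(5) = 0. [u' v]_0^5 = (0)·v(5) − (-1)·v(0) = v(0). Take V = H^1(0, 5); boundary term becomes part of RHS.
Weak formulation: find u (satisfying any essential BC) such that ∫_0^5 u'(x) v'(x) dx = ∫_0^5 f v dx + v(0) for all v ∈ V (Neumann data are natural BCs: they enter the RHS as boundary terms).
Substituting f(x) = 3*cos(4*π*x/5) - 1/5, the right-hand side is ∫_0^5 (3*cos(4*π*x/5) - 1/5) v dx + v(0).
Compatibility check (pure Neumann): taking v ≡ 1 ∈ V gives 0 = ∫_0^5 f dx + (0) − (-1), i.e. ∫_0^5 f dx must equal u'(0) − u'(5) = -1. Indeed ∫_0^5 (3*cos(4*π*x/5) - 1/5) dx = -1, so the data are compatible. The solution is then unique only up to an additive constant (fix it e.g. by requiring ∫_0^5 u dx = 0).


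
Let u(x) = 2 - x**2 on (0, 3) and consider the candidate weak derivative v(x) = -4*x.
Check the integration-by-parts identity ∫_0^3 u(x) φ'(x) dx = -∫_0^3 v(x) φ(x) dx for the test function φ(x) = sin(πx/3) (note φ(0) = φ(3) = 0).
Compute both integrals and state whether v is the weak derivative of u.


LHS = 18/π, RHS = 36/π. No, v is not the weak derivative of u.

u(x) = 2 - x**2, classical derivative u'(x) = -2*x.
φ(x) = sin(πx/3), so φ'(x) = π*cos(π*x/3)/3.
Note φ(0) = φ(3) = 0, so the boundary term u·φ vanishes.
LHS = ∫_0^3 u(x) φ'(x) dx = ∫_0^3 (-π*x^2*cos(π*x/3)/3 + 2*π*cos(π*x/3)/3) dx. Term by term:
  ∫_0^3 2*π*cos(π*x/3)/3 dx = 0;  ∫_0^3 -π*x^2*cos(π*x/3)/3 dx = 18/π.
Sum: 0 + 18/π = 18/π.
So LHS = 18/π.
∫_0^3 v(x) φ(x) dx = ∫_0^3 (-4*x*sin(π*x/3)) dx. Term by term:
  ∫_0^3 -4*x*sin(π*x/3) dx = -36/π.
So RHS = -∫_0^3 v(x) φ(x) dx = 36/π.
LHS − RHS = -18/π ≠ 0, so the identity fails.
(For a valid weak derivative the identity must hold for EVERY test function, in particular this one. The failure shows v is NOT the weak derivative of u.)
Correct weak derivative would be u'(x) = -2*x.
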